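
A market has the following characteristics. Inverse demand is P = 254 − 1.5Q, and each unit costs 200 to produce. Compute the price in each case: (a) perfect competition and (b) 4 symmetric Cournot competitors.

Competition: P = 200; Cournot: P = 210.8

Under competition P = MC = 200, so Q = (254 − 200)/1.5 = 36.
In a 4-firm Cournot equilibrium, symmetry and the first-order condition give q = (254 − 200)/(7.5) = 7.2. So Q = 28.8 and P = 210.8.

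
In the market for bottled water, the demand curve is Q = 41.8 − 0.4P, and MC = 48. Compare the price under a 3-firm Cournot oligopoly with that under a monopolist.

Cournot: P = 62.125; Monopoly: P = 76.25

Inverting demand: P = 104.5 − 2.5Q.
In a 3-firm Cournot equilibrium, symmetry and the first-order condition give q = (104.5 − 48)/(10) = 5.65. So Q = 16.95 and P = 62.125.
The monopolist equates marginal revenue to marginal cost: 104.5 − 5Q = 48, so Q = 11.3. From demand, P = 76.25.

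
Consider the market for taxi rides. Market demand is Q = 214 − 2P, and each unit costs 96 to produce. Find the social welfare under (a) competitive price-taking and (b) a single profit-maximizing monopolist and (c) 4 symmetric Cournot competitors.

Inverting demand: P = 107 − 0.5Q.
Under competition P = MC = 96, so Q = (107 − 96)/0.5 = 22.
CS = ½·(107 − 96)·22 = 121; PS = (96 − 96)·22 = 0; TS = 121.
Monopoly sets MR = MC: 107 − Q = 96 ⇒ Q = 11, P = 107 − 0.5·11 = 101.5.
CS = ½·(107 − 101.5)·11 = 30.25; PS = (101.5 − 96)·11 = 60.5; TS = 90.75.
In a 4-firm Cournot equilibrium, symmetry and the first-order condition give q = (107 − 96)/(2.5) = 4.4. So Q = 17.6 and P = 98.2.
CS = ½·(107 − 98.2)·17.6 = 77.44; PS = (98.2 − 96)·17.6 = 38.72; TS = 116.16.

Competition: TS = 121; Monopoly: TS = 90.75; Cournot: TS = 116.16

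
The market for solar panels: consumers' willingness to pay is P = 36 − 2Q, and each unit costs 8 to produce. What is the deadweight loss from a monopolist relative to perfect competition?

Under competition P = MC = 8, so Q = (36 − 8)/2 = 14.
The monopolist equates marginal revenue to marginal cost: 36 − 4Q = 8, so Q = 7. From demand, P = 22.
DWL is the triangle between Q = 7 and Q = 14: ½·(14 − 7)·(22 − 8) = 49.

DWL = 49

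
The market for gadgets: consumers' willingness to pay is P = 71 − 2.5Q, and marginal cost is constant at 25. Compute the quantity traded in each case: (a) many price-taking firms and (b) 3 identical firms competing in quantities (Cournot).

Competition: Q = 18.4; Cournot: Q = 13.8

Under competition P = MC = 25, so Q = (71 − 25)/2.5 = 18.4.
In a 3-firm Cournot equilibrium, symmetry and the first-order condition give q = (71 − 25)/(10) = 4.6. So Q = 13.8 and P = 36.5.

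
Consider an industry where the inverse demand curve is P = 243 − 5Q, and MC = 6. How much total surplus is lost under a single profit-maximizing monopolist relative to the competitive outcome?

Perfect competition: P = MC = 6, so 243 − 5Q = 6 and Q = 47.4.
Monopoly sets MR = MC: 243 − 10Q = 6 ⇒ Q = 23.7, P = 243 − 5·23.7 = 124.5.
DWL is the triangle between Q = 23.7 and Q = 47.4: ½·(47.4 − 23.7)·(124.5 − 6) = 1404.225.

DWL = 1404.225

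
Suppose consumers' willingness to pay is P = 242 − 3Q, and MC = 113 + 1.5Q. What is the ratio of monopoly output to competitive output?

Q_m/Q_c = 0.6

A monopolist chooses Q where MR = MC. MR = 242 − 6Q; setting this equal to 113 + 1.5Q gives Q = 17.2 and P = 190.4.
Competitive equilibrium sets price equal to marginal cost: 242 − 3Q = 113 + 1.5Q, so Q = 86/3 and P = 156.
Ratio Q_m/Q_c = 17.2/(86/3) = 0.6.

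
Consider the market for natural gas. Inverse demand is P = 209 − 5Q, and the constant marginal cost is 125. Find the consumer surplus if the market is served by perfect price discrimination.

A perfectly discriminating monopolist sells every unit with P(Q) ≥ MC(Q), so output equals the competitive quantity Q = 16.8. Each buyer pays their reservation price, so CS = 0 and the firm captures all surplus.
CS = 0.

CS = 0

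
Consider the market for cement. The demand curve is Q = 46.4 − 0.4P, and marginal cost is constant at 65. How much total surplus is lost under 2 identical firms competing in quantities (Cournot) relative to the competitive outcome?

DWL = 57.8

Inverting demand: P = 116 − 2.5Q.
Perfect competition: P = MC = 65, so 116 − 2.5Q = 65 and Q = 20.4.
With 2 symmetric Cournot firms, each firm's FOC gives 116 − 7.5q = 65, so q = 6.8, Q = 2·6.8 = 13.6, and P = 82.
DWL is the triangle between Q = 13.6 and Q = 20.4: ½·(20.4 − 13.6)·(82 − 65) = 57.8.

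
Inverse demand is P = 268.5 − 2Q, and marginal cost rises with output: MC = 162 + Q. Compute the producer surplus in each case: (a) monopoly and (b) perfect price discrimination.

Monopoly: PS = 1134.225; Perfect PD: PS = 1890.375

The monopolist equates marginal revenue to marginal cost: 268.5 − 4Q = 162 + Q, so Q = 21.3. From demand, P = 225.9.
PS = P·Q − VC(Q) = 225.9·21.3 − (162·21.3 + ½·1·21.3²) = 1134.225.
Under first-degree price discrimination the firm charges each unit its demand price and produces up to where P = MC, i.e. Q = 35.5. Consumer surplus is zero; producer surplus equals total surplus.
PS = ½·(268.5 − 162)·35.5 = 1890.375.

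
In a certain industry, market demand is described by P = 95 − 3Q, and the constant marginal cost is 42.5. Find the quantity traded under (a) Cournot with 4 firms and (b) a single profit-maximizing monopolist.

In a 4-firm Cournot equilibrium, symmetry and the first-order condition give q = (95 − 42.5)/(15) = 3.5. So Q = 14 and P = 53.
The monopolist equates marginal revenue to marginal cost: 95 − 6Q = 42.5, so Q = 8.75. From demand, P = 68.75.

Cournot: Q = 14; Monopoly: Q = 8.75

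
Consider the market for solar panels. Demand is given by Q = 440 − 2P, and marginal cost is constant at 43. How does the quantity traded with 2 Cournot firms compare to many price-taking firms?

Inverting demand: P = 220 − 0.5Q.
In a 2-firm Cournot equilibrium, symmetry and the first-order condition give q = (220 − 43)/(1.5) = 118. So Q = 236 and P = 102.
Competitive firms price at marginal cost: P = 43, giving Q = 354.

Cournot: Q = 236; Competition: Q = 354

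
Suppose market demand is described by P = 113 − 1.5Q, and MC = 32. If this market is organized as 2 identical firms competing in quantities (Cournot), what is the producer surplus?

Cournot with 2 identical firms: the symmetric best-response condition is 113 − 4.5q = 32. Each firm produces q = 18, total output Q = 36, price P = 59.
PS = (59 − 32)·36 = 972.

PS = 972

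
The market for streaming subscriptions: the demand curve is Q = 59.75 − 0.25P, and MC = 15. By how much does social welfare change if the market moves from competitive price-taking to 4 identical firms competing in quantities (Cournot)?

Inverting demand: P = 239 − 4Q.
Competitive firms price at marginal cost: P = 15, giving Q = 56.
CS = ½·(239 − 15)·56 = 6272; PS = (15 − 15)·56 = 0; TS = 6272.
With 4 symmetric Cournot firms, each firm's FOC gives 239 − 20q = 15, so q = 11.2, Q = 4·11.2 = 44.8, and P = 59.8.
CS = ½·(239 − 59.8)·44.8 = 4014.08; PS = (59.8 − 15)·44.8 = 2007.04; TS = 6021.12.
Change in social welfare: 6021.12 − 6272 = −250.88.

Social welfare falls by 250.88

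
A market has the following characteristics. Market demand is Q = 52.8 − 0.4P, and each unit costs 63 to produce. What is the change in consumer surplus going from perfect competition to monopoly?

Inverting demand: P = 132 − 2.5Q.
Competitive firms price at marginal cost: P = 63, giving Q = 27.6.
CS = ½·(132 − 63)·27.6 = 952.2.
A monopolist chooses Q where MR = MC. MR = 132 − 5Q; setting this equal to 63 gives Q = 13.8 and P = 97.5.
CS = ½·(132 − 97.5)·13.8 = 238.05.
Change in consumer surplus: 238.05 − 952.2 = −714.15.

CS falls by 714.15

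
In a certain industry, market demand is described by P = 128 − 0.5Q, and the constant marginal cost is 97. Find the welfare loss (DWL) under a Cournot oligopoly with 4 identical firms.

DWL = 38.44

Perfect competition: P = MC = 97, so 128 − 0.5Q = 97 and Q = 62.
Cournot with 4 identical firms: the symmetric best-response condition is 128 − 2.5q = 97. Each firm produces q = 12.4, total output Q = 49.6, price P = 103.2.
DWL is the triangle between Q = 49.6 and Q = 62: ½·(62 − 49.6)·(103.2 − 97) = 38.44.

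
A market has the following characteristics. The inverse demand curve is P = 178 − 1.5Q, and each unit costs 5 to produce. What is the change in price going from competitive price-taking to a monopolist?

Perfect competition: P = MC = 5, so 178 − 1.5Q = 5 and Q = 346/3.
Monopoly sets MR = MC: 178 − 3Q = 5 ⇒ Q = 173/3, P = 178 − 1.5·173/3 = 91.5.
Change in price: 91.5 − 5 = 86.5.

Price rises by 86.5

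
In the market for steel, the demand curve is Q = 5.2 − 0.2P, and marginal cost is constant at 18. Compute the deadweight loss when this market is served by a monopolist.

DWL = 1.6

Inverting demand: P = 26 − 5Q.
Under competition P = MC = 18, so Q = (26 − 18)/5 = 1.6.
A monopolist chooses Q where MR = MC. MR = 26 − 10Q; setting this equal to 18 gives Q = 0.8 and P = 22.
DWL is the triangle between Q = 0.8 and Q = 1.6: ½·(1.6 − 0.8)·(22 − 18) = 1.6.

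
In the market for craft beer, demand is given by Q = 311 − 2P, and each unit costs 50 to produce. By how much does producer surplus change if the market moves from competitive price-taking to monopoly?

Producer surplus rises by 5565.125

Inverting demand: P = 155.5 − 0.5Q.
Competitive firms price at marginal cost: P = 50, giving Q = 211.
PS = (50 − 50)·211 = 0.
The monopolist equates marginal revenue to marginal cost: 155.5 − Q = 50, so Q = 105.5. From demand, P = 102.75.
PS = (102.75 − 50)·105.5 = 5565.125.
Change in producer surplus: 5565.125 − 0 = 5565.125.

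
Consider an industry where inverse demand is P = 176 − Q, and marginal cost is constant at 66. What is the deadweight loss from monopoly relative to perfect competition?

DWL = 1512.5

Competitive firms price at marginal cost: P = 66, giving Q = 110.
The monopolist equates marginal revenue to marginal cost: 176 − 2Q = 66, so Q = 55. From demand, P = 121.
DWL is the triangle between Q = 55 and Q = 110: ½·(110 − 55)·(121 − 66) = 1512.5.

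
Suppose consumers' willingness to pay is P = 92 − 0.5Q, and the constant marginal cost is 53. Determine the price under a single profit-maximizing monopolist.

Monopoly sets MR = MC: 92 − Q = 53 ⇒ Q = 39, P = 92 − 0.5·39 = 72.5.

P = 72.5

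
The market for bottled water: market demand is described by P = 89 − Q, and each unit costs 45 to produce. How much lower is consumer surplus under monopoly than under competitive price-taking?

CS falls by 726

Perfect competition: P = MC = 45, so 89 − Q = 45 and Q = 44.
CS = ½·(89 − 45)·44 = 968.
A monopolist chooses Q where MR = MC. MR = 89 − 2Q; setting this equal to 45 gives Q = 22 and P = 67.
CS = ½·(89 − 67)·22 = 242.
Change in consumer surplus: 242 − 968 = −726.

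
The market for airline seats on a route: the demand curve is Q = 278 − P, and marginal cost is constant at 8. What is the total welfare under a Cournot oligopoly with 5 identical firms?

Inverting demand: P = 278 − Q.
With 5 symmetric Cournot firms, each firm's FOC gives 278 − 6q = 8, so q = 45, Q = 5·45 = 225, and P = 53.
CS = ½·(278 − 53)·225 = 25312.5; PS = (53 − 8)·225 = 10125; TS = 35437.5.

TS = 35437.5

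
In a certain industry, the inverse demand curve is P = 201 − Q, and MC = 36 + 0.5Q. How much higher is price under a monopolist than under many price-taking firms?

Competitive equilibrium sets price equal to marginal cost: 201 − Q = 36 + 0.5Q, so Q = 110 and P = 91.
Monopoly sets MR = MC: 201 − 2Q = 36 + 0.5Q ⇒ Q = 66, P = 201 − 66 = 135.
Change in price: 135 − 91 = 44.

Price rises by 44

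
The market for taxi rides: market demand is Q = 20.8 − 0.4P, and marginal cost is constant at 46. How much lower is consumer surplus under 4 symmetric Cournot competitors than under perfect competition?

Inverting demand: P = 52 − 2.5Q.
Competitive firms price at marginal cost: P = 46, giving Q = 2.4.
CS = ½·(52 − 46)·2.4 = 7.2.
In a 4-firm Cournot equilibrium, symmetry and the first-order condition give q = (52 − 46)/(12.5) = 0.48. So Q = 1.92 and P = 47.2.
CS = ½·(52 − 47.2)·1.92 = 4.608.
Change in consumer surplus: 4.608 − 7.2 = −2.592.

CS falls by 2.592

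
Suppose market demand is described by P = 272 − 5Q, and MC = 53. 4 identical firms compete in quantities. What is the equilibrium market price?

P = 96.8

In a 4-firm Cournot equilibrium, symmetry and the first-order condition give q = (272 − 53)/(25) = 8.76. So Q = 35.04 and P = 96.8.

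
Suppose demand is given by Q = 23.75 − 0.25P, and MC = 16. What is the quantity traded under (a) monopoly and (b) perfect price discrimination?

Inverting demand: P = 95 − 4Q.
The monopolist equates marginal revenue to marginal cost: 95 − 8Q = 16, so Q = 9.875. From demand, P = 55.5.
With perfect price discrimination, output is the efficient level Q = 19.75 (where demand meets MC), but every buyer pays their willingness to pay: CS = 0 and PS = total surplus.

Monopoly: Q = 9.875; Perfect PD: Q = 19.75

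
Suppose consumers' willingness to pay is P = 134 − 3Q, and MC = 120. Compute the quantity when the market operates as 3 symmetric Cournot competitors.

Q = 3.5

With 3 symmetric Cournot firms, each firm's FOC gives 134 − 12q = 120, so q = 7/6, Q = 3·7/6 = 3.5, and P = 123.5.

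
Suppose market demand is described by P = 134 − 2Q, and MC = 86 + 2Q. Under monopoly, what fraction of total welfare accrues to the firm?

Monopoly sets MR = MC: 134 − 4Q = 86 + 2Q ⇒ Q = 8, P = 134 − 2·8 = 118.
CS = ½·(134 − 118)·8 = 64.
PS = P·Q − VC(Q) = 118·8 − (86·8 + ½·2·8²) = 192.
Share captured = PS/TS = 192/256 = 0.75.

PS/TS = 0.75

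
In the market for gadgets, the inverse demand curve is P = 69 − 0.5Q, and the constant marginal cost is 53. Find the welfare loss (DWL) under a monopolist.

Competitive firms price at marginal cost: P = 53, giving Q = 32.
A monopolist chooses Q where MR = MC. MR = 69 − Q; setting this equal to 53 gives Q = 16 and P = 61.
DWL is the triangle between Q = 16 and Q = 32: ½·(32 − 16)·(61 − 53) = 64.

DWL = 64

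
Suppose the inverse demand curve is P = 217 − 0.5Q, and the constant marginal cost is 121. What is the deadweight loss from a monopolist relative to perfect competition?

Competitive firms price at marginal cost: P = 121, giving Q = 192.
A monopolist chooses Q where MR = MC. MR = 217 − Q; setting this equal to 121 gives Q = 96 and P = 169.
DWL is the triangle between Q = 96 and Q = 192: ½·(192 − 96)·(169 − 121) = 2304.

DWL = 2304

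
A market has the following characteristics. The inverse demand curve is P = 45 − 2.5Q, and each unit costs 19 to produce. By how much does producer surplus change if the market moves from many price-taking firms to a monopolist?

Perfect competition: P = MC = 19, so 45 − 2.5Q = 19 and Q = 10.4.
PS = (19 − 19)·10.4 = 0.
A monopolist chooses Q where MR = MC. MR = 45 − 5Q; setting this equal to 19 gives Q = 5.2 and P = 32.
PS = (32 − 19)·5.2 = 67.6.
Change in producer surplus: 67.6 − 0 = 67.6.

Producer surplus rises by 67.6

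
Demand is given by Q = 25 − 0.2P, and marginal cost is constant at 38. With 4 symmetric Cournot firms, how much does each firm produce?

Inverting demand: P = 125 − 5Q.
Cournot with 4 identical firms: the symmetric best-response condition is 125 − 25q = 38. Each firm produces q = 3.48, total output Q = 13.92, price P = 55.4.

q_i = 3.48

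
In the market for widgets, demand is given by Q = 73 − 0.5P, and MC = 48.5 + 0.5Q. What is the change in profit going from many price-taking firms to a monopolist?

Inverting demand: P = 146 − 2Q.
Competitive equilibrium sets price equal to marginal cost: 146 − 2Q = 48.5 + 0.5Q, so Q = 39 and P = 68.
Profit = 68·39 − (48.5·39 + ½·0.5·39²) = 380.25.
A monopolist chooses Q where MR = MC. MR = 146 − 4Q; setting this equal to 48.5 + 0.5Q gives Q = 65/3 and P = 308/3.
Profit = 308/3·65/3 − (48.5·65/3 + ½·0.5·(65/3)²) = 1056.25.
Change in profit: 1056.25 − 380.25 = 676.

Profit rises by 676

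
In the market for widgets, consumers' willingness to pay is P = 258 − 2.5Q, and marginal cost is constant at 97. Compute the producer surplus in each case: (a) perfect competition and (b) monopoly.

Competitive firms price at marginal cost: P = 97, giving Q = 64.4.
PS = (97 − 97)·64.4 = 0.
Monopoly sets MR = MC: 258 − 5Q = 97 ⇒ Q = 32.2, P = 258 − 2.5·32.2 = 177.5.
PS = (177.5 − 97)·32.2 = 2592.1.

Competition: PS = 0; Monopoly: PS = 2592.1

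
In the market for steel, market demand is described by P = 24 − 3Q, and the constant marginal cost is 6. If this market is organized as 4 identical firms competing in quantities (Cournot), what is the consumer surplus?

With 4 symmetric Cournot firms, each firm's FOC gives 24 − 15q = 6, so q = 1.2, Q = 4·1.2 = 4.8, and P = 9.6.
CS = ½·(24 − 9.6)·4.8 = 34.56.

CS = 34.56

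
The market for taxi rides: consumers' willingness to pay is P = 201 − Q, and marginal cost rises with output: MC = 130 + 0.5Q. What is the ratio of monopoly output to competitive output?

A monopolist chooses Q where MR = MC. MR = 201 − 2Q; setting this equal to 130 + 0.5Q gives Q = 28.4 and P = 172.6.
Under competition P = MC: 201 − Q = 130 + 0.5Q ⇒ Q = 142/3, P = 461/3.
Ratio Q_m/Q_c = 28.4/(142/3) = 0.6.

Q_m/Q_c = 0.6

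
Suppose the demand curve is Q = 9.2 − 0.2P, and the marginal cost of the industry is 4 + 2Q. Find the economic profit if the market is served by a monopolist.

Inverting demand: P = 46 − 5Q.
Monopoly sets MR = MC: 46 − 10Q = 4 + 2Q ⇒ Q = 3.5, P = 46 − 5·3.5 = 28.5.
Profit = 28.5·3.5 − (4·3.5 + ½·2·3.5²) = 73.5.

Profit = 73.5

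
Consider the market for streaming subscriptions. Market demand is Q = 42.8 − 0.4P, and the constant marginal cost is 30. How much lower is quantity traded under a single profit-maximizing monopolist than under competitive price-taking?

Quantity traded falls by 15.4

Inverting demand: P = 107 − 2.5Q.
Under competition P = MC = 30, so Q = (107 − 30)/2.5 = 30.8.
Monopoly sets MR = MC: 107 − 5Q = 30 ⇒ Q = 15.4, P = 107 − 2.5·15.4 = 68.5.
Change in quantity traded: 15.4 − 30.8 = −15.4.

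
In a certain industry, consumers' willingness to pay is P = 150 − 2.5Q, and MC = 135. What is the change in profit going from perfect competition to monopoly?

Perfect competition: P = MC = 135, so 150 − 2.5Q = 135 and Q = 6.
Profit = (135 − 135)·6 = 0.
The monopolist equates marginal revenue to marginal cost: 150 − 5Q = 135, so Q = 3. From demand, P = 142.5.
Profit = (142.5 − 135)·3 = 22.5.
Change in profit: 22.5 − 0 = 22.5.

Profit rises by 22.5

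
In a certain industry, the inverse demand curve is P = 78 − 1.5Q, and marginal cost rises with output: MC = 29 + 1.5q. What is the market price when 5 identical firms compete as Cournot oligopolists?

With 5 symmetric Cournot firms, each firm's FOC gives 78 − 9q = 29 + 1.5q, so q = 14/3, Q = 5·14/3 = 70/3, and P = 43.

P = 43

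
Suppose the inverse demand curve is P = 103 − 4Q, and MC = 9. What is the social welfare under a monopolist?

TS = 828.375

The monopolist equates marginal revenue to marginal cost: 103 − 8Q = 9, so Q = 11.75. From demand, P = 56.
CS = ½·(103 − 56)·11.75 = 276.125; PS = (56 − 9)·11.75 = 552.25; TS = 828.375.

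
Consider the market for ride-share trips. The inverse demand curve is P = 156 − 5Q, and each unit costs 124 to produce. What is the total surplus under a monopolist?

A monopolist chooses Q where MR = MC. MR = 156 − 10Q; setting this equal to 124 gives Q = 3.2 and P = 140.
CS = ½·(156 − 140)·3.2 = 25.6; PS = (140 − 124)·3.2 = 51.2; TS = 76.8.

TS = 76.8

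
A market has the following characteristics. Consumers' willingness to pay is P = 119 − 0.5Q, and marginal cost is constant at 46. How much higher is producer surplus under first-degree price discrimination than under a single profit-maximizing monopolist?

Producer surplus rises by 2664.5

The monopolist equates marginal revenue to marginal cost: 119 − Q = 46, so Q = 73. From demand, P = 82.5.
PS = (82.5 − 46)·73 = 2664.5.
A perfectly discriminating monopolist sells every unit with P(Q) ≥ MC(Q), so output equals the competitive quantity Q = 146. Each buyer pays their reservation price, so CS = 0 and the firm captures all surplus.
PS = ½·(119 − 46)·146 = 5329.
Change in producer surplus: 5329 − 2664.5 = 2664.5.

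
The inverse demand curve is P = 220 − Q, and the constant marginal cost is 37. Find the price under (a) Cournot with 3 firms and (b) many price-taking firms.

Cournot: P = 82.75; Competition: P = 37

In a 3-firm Cournot equilibrium, symmetry and the first-order condition give q = (220 − 37)/(4) = 45.75. So Q = 137.25 and P = 82.75.
Under competition P = MC = 37, so Q = (220 − 37)/1 = 183.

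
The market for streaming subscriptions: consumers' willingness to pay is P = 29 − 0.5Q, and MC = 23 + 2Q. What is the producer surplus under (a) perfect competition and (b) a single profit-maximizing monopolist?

Competition: PS = 5.76; Monopoly: PS = 6

Under competition P = MC: 29 − 0.5Q = 23 + 2Q ⇒ Q = 2.4, P = 27.8.
PS = P·Q − VC(Q) = 27.8·2.4 − (23·2.4 + ½·2·2.4²) = 5.76.
A monopolist chooses Q where MR = MC. MR = 29 − Q; setting this equal to 23 + 2Q gives Q = 2 and P = 28.
PS = P·Q − VC(Q) = 28·2 − (23·2 + ½·2·2²) = 6.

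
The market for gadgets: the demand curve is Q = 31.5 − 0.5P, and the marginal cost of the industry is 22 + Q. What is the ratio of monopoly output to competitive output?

Inverting demand: P = 63 − 2Q.
A monopolist chooses Q where MR = MC. MR = 63 − 4Q; setting this equal to 22 + Q gives Q = 8.2 and P = 46.6.
Competitive equilibrium sets price equal to marginal cost: 63 − 2Q = 22 + Q, so Q = 41/3 and P = 107/3.
Ratio Q_m/Q_c = 8.2/(41/3) = 0.6.

Q_m/Q_c = 0.6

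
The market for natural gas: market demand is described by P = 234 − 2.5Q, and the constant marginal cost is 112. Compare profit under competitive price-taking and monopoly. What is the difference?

Profit rises by 1488.4

Competitive firms price at marginal cost: P = 112, giving Q = 48.8.
Profit = (112 − 112)·48.8 = 0.
Monopoly sets MR = MC: 234 − 5Q = 112 ⇒ Q = 24.4, P = 234 − 2.5·24.4 = 173.
Profit = (173 − 112)·24.4 = 1488.4.
Change in profit: 1488.4 − 0 = 1488.4.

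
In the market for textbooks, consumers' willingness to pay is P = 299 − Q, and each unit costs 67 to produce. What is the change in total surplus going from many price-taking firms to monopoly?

Perfect competition: P = MC = 67, so 299 − Q = 67 and Q = 232.
CS = ½·(299 − 67)·232 = 26912; PS = (67 − 67)·232 = 0; TS = 26912.
A monopolist chooses Q where MR = MC. MR = 299 − 2Q; setting this equal to 67 gives Q = 116 and P = 183.
CS = ½·(299 − 183)·116 = 6728; PS = (183 − 67)·116 = 13456; TS = 20184.
Change in total surplus: 20184 − 26912 = −6728.

Total surplus falls by 6728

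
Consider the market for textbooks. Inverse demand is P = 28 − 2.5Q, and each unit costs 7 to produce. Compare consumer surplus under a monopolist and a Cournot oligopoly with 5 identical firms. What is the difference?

CS rises by 39.2

The monopolist equates marginal revenue to marginal cost: 28 − 5Q = 7, so Q = 4.2. From demand, P = 17.5.
CS = ½·(28 − 17.5)·4.2 = 22.05.
With 5 symmetric Cournot firms, each firm's FOC gives 28 − 15q = 7, so q = 1.4, Q = 5·1.4 = 7, and P = 10.5.
CS = ½·(28 − 10.5)·7 = 61.25.
Change in consumer surplus: 61.25 − 22.05 = 39.2.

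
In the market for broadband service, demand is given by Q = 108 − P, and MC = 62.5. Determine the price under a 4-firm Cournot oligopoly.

Inverting demand: P = 108 − Q.
With 4 symmetric Cournot firms, each firm's FOC gives 108 − 5q = 62.5, so q = 9.1, Q = 4·9.1 = 36.4, and P = 71.6.

P = 71.6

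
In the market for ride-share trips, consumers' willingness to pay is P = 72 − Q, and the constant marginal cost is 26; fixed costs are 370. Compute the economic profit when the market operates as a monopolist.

Profit = 159

A monopolist chooses Q where MR = MC. MR = 72 − 2Q; setting this equal to 26 gives Q = 23 and P = 49.
Profit = (49 − 26)·23 − 370 = 159.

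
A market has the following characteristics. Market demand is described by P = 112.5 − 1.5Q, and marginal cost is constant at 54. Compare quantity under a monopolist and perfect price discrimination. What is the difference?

A monopolist chooses Q where MR = MC. MR = 112.5 − 3Q; setting this equal to 54 gives Q = 19.5 and P = 83.25.
Under first-degree price discrimination the firm charges each unit its demand price and produces up to where P = MC, i.e. Q = 39. Consumer surplus is zero; producer surplus equals total surplus.
Change in quantity: 39 − 19.5 = 19.5.

Quantity rises by 19.5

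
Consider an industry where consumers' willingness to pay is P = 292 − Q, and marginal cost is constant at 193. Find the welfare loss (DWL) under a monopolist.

Competitive firms price at marginal cost: P = 193, giving Q = 99.
A monopolist chooses Q where MR = MC. MR = 292 − 2Q; setting this equal to 193 gives Q = 49.5 and P = 242.5.
DWL is the triangle between Q = 49.5 and Q = 99: ½·(99 − 49.5)·(242.5 − 193) = 1225.125.

DWL = 1225.125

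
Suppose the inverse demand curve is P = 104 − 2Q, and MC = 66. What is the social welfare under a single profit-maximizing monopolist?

TS = 270.75

The monopolist equates marginal revenue to marginal cost: 104 − 4Q = 66, so Q = 9.5. From demand, P = 85.
CS = ½·(104 − 85)·9.5 = 90.25; PS = (85 − 66)·9.5 = 180.5; TS = 270.75.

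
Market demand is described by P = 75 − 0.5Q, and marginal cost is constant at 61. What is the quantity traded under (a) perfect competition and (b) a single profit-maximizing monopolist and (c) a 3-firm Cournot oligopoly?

Under competition P = MC = 61, so Q = (75 − 61)/0.5 = 28.
The monopolist equates marginal revenue to marginal cost: 75 − Q = 61, so Q = 14. From demand, P = 68.
Cournot with 3 identical firms: the symmetric best-response condition is 75 − 2q = 61. Each firm produces q = 7, total output Q = 21, price P = 64.5.

Competition: Q = 28; Monopoly: Q = 14; Cournot: Q = 21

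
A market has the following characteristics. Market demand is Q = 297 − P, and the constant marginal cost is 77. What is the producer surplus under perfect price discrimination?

Inverting demand: P = 297 − Q.
A perfectly discriminating monopolist sells every unit with P(Q) ≥ MC(Q), so output equals the competitive quantity Q = 220. Each buyer pays their reservation price, so CS = 0 and the firm captures all surplus.
PS = ½·(297 − 77)·220 = 24200.

PS = 24200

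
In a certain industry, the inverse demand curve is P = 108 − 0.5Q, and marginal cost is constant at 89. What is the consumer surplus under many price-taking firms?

CS = 361

Competitive firms price at marginal cost: P = 89, giving Q = 38.
CS = ½·(108 − 89)·38 = 361.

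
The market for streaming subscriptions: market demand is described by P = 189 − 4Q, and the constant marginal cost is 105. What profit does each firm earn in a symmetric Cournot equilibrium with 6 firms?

π_i = 36

With 6 symmetric Cournot firms, each firm's FOC gives 189 − 28q = 105, so q = 3, Q = 6·3 = 18, and P = 117.
Each firm's profit = (117 − 105)·3 = 36.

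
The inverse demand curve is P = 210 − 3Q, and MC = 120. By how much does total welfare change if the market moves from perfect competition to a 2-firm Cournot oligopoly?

Competitive firms price at marginal cost: P = 120, giving Q = 30.
CS = ½·(210 − 120)·30 = 1350; PS = (120 − 120)·30 = 0; TS = 1350.
In a 2-firm Cournot equilibrium, symmetry and the first-order condition give q = (210 − 120)/(9) = 10. So Q = 20 and P = 150.
CS = ½·(210 − 150)·20 = 600; PS = (150 − 120)·20 = 600; TS = 1200.
Change in total welfare: 1200 − 1350 = −150.

Total welfare falls by 150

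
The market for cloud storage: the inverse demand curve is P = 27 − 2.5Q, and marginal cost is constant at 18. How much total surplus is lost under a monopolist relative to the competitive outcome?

Perfect competition: P = MC = 18, so 27 − 2.5Q = 18 and Q = 3.6.
A monopolist chooses Q where MR = MC. MR = 27 − 5Q; setting this equal to 18 gives Q = 1.8 and P = 22.5.
DWL is the triangle between Q = 1.8 and Q = 3.6: ½·(3.6 − 1.8)·(22.5 − 18) = 4.05.

DWL = 4.05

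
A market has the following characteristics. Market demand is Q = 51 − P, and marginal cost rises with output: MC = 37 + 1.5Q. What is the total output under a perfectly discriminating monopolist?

Q = 5.6

Inverting demand: P = 51 − Q.
Under first-degree price discrimination the firm charges each unit its demand price and produces up to where P = MC, i.e. Q = 5.6. Consumer surplus is zero; producer surplus equals total surplus.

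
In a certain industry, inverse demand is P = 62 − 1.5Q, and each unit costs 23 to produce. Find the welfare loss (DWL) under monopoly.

Perfect competition: P = MC = 23, so 62 − 1.5Q = 23 and Q = 26.
A monopolist chooses Q where MR = MC. MR = 62 − 3Q; setting this equal to 23 gives Q = 13 and P = 42.5.
DWL is the triangle between Q = 13 and Q = 26: ½·(26 − 13)·(42.5 − 23) = 126.75.

DWL = 126.75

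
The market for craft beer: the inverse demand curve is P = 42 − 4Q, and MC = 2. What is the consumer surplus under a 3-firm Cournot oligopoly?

CS = 112.5

With 3 symmetric Cournot firms, each firm's FOC gives 42 − 16q = 2, so q = 2.5, Q = 3·2.5 = 7.5, and P = 12.
CS = ½·(42 − 12)·7.5 = 112.5.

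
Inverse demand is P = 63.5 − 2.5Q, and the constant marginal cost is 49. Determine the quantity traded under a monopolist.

A monopolist chooses Q where MR = MC. MR = 63.5 − 5Q; setting this equal to 49 gives Q = 2.9 and P = 56.25.

Q = 2.9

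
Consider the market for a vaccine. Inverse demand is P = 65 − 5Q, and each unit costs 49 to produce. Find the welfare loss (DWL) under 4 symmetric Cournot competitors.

Competitive firms price at marginal cost: P = 49, giving Q = 3.2.
Cournot with 4 identical firms: the symmetric best-response condition is 65 − 25q = 49. Each firm produces q = 0.64, total output Q = 2.56, price P = 52.2.
DWL is the triangle between Q = 2.56 and Q = 3.2: ½·(3.2 − 2.56)·(52.2 − 49) = 1.024.

DWL = 1.024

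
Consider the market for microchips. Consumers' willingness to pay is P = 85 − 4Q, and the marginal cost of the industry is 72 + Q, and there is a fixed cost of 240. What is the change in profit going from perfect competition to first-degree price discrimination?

Profit rises by 13.52

Under competition P = MC: 85 − 4Q = 72 + Q ⇒ Q = 2.6, P = 74.6.
Profit = 74.6·2.6 − (72·2.6 + ½·1·2.6²) − 240 = −236.62.
With perfect price discrimination, output is the efficient level Q = 2.6 (where demand meets MC), but every buyer pays their willingness to pay: CS = 0 and PS = total surplus.
PS equals the full surplus area, 16.9. Profit = 16.9 − 240 = −223.1.
Change in profit: −223.1 − −236.62 = 13.52.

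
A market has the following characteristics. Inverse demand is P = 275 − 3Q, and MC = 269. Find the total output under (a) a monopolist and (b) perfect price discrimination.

Monopoly: Q = 1; Perfect PD: Q = 2

A monopolist chooses Q where MR = MC. MR = 275 − 6Q; setting this equal to 269 gives Q = 1 and P = 272.
A perfectly discriminating monopolist sells every unit with P(Q) ≥ MC(Q), so output equals the competitive quantity Q = 2. Each buyer pays their reservation price, so CS = 0 and the firm captures all surplus.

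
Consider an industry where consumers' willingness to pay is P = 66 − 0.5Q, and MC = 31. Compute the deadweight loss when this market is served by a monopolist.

DWL = 306.25

Perfect competition: P = MC = 31, so 66 − 0.5Q = 31 and Q = 70.
A monopolist chooses Q where MR = MC. MR = 66 − Q; setting this equal to 31 gives Q = 35 and P = 48.5.
DWL is the triangle between Q = 35 and Q = 70: ½·(70 − 35)·(48.5 − 31) = 306.25.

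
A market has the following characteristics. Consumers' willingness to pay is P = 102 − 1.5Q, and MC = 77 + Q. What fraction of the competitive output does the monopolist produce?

Monopoly sets MR = MC: 102 − 3Q = 77 + Q ⇒ Q = 6.25, P = 102 − 1.5·6.25 = 92.625.
Under competition P = MC: 102 − 1.5Q = 77 + Q ⇒ Q = 10, P = 87.
Ratio Q_m/Q_c = 6.25/10 = 0.625.

Q_m/Q_c = 0.625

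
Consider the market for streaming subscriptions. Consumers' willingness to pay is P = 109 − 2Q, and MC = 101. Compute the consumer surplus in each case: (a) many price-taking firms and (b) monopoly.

Competition: CS = 16; Monopoly: CS = 4

Perfect competition: P = MC = 101, so 109 − 2Q = 101 and Q = 4.
CS = ½·(109 − 101)·4 = 16.
A monopolist chooses Q where MR = MC. MR = 109 − 4Q; setting this equal to 101 gives Q = 2 and P = 105.
CS = ½·(109 − 105)·2 = 4.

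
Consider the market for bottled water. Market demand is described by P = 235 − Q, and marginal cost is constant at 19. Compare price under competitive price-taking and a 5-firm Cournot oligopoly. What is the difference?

Under competition P = MC = 19, so Q = (235 − 19)/1 = 216.
In a 5-firm Cournot equilibrium, symmetry and the first-order condition give q = (235 − 19)/(6) = 36. So Q = 180 and P = 55.
Change in price: 55 − 19 = 36.

P rises by 36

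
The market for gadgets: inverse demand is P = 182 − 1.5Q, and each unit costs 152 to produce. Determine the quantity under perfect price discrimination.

With perfect price discrimination, output is the efficient level Q = 20 (where demand meets MC), but every buyer pays their willingness to pay: CS = 0 and PS = total surplus.

Q = 20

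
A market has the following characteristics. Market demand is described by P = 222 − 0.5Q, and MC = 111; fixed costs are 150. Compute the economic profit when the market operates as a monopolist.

Profit = 6010.5

A monopolist chooses Q where MR = MC. MR = 222 − Q; setting this equal to 111 gives Q = 111 and P = 166.5.
Profit = (166.5 − 111)·111 − 150 = 6010.5.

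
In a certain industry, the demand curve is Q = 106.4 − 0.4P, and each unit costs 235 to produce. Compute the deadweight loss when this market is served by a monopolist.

DWL = 48.05

Inverting demand: P = 266 − 2.5Q.
Competitive firms price at marginal cost: P = 235, giving Q = 12.4.
A monopolist chooses Q where MR = MC. MR = 266 − 5Q; setting this equal to 235 gives Q = 6.2 and P = 250.5.
DWL is the triangle between Q = 6.2 and Q = 12.4: ½·(12.4 − 6.2)·(250.5 − 235) = 48.05.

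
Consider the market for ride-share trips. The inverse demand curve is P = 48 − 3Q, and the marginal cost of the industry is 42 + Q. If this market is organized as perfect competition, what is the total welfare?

Under competition P = MC: 48 − 3Q = 42 + Q ⇒ Q = 1.5, P = 43.5.
CS = ½·(48 − 43.5)·1.5 = 3.375; PS = (43.5·1.5 − 42·1.5 − ½·1·1.5²) = 1.125; TS = 4.5.

TS = 4.5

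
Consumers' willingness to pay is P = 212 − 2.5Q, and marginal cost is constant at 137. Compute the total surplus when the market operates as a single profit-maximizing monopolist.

Monopoly sets MR = MC: 212 − 5Q = 137 ⇒ Q = 15, P = 212 − 2.5·15 = 174.5.
CS = ½·(212 − 174.5)·15 = 281.25; PS = (174.5 − 137)·15 = 562.5; TS = 843.75.

TS = 843.75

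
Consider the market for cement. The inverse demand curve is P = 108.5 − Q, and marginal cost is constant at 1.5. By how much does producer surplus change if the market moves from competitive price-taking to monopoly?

Producer surplus rises by 2862.25

Perfect competition: P = MC = 1.5, so 108.5 − Q = 1.5 and Q = 107.
PS = (1.5 − 1.5)·107 = 0.
The monopolist equates marginal revenue to marginal cost: 108.5 − 2Q = 1.5, so Q = 53.5. From demand, P = 55.
PS = (55 − 1.5)·53.5 = 2862.25.
Change in producer surplus: 2862.25 − 0 = 2862.25.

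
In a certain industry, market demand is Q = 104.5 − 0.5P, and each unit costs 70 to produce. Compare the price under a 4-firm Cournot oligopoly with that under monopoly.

Inverting demand: P = 209 − 2Q.
In a 4-firm Cournot equilibrium, symmetry and the first-order condition give q = (209 − 70)/(10) = 13.9. So Q = 55.6 and P = 97.8.
A monopolist chooses Q where MR = MC. MR = 209 − 4Q; setting this equal to 70 gives Q = 34.75 and P = 139.5.

Cournot: P = 97.8; Monopoly: P = 139.5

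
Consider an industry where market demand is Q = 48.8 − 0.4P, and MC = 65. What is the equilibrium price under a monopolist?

Inverting demand: P = 122 − 2.5Q.
A monopolist chooses Q where MR = MC. MR = 122 − 5Q; setting this equal to 65 gives Q = 11.4 and P = 93.5.

P = 93.5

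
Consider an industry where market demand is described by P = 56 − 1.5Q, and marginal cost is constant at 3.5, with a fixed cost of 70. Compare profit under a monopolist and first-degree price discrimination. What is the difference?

Profit rises by 459.375

A monopolist chooses Q where MR = MC. MR = 56 − 3Q; setting this equal to 3.5 gives Q = 17.5 and P = 29.75.
Profit = (29.75 − 3.5)·17.5 − 70 = 389.375.
With perfect price discrimination, output is the efficient level Q = 35 (where demand meets MC), but every buyer pays their willingness to pay: CS = 0 and PS = total surplus.
PS equals the full surplus area, 918.75. Profit = 918.75 − 70 = 848.75.
Change in profit: 848.75 − 389.375 = 459.375.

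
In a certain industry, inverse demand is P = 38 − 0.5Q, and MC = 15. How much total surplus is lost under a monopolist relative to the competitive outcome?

DWL = 132.25

Competitive firms price at marginal cost: P = 15, giving Q = 46.
The monopolist equates marginal revenue to marginal cost: 38 − Q = 15, so Q = 23. From demand, P = 26.5.
DWL is the triangle between Q = 23 and Q = 46: ½·(46 − 23)·(26.5 − 15) = 132.25.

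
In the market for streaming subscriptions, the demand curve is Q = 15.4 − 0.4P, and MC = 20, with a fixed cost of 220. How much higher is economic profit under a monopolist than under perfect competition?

Economic profit rises by 34.225

Inverting demand: P = 38.5 − 2.5Q.
Perfect competition: P = MC = 20, so 38.5 − 2.5Q = 20 and Q = 7.4.
Profit = (20 − 20)·7.4 − 220 = −220.
Monopoly sets MR = MC: 38.5 − 5Q = 20 ⇒ Q = 3.7, P = 38.5 − 2.5·3.7 = 29.25.
Profit = (29.25 − 20)·3.7 − 220 = −185.775.
Change in economic profit: −185.775 − −220 = 34.225.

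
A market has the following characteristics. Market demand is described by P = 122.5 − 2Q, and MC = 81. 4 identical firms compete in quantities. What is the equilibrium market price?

P = 89.3

With 4 symmetric Cournot firms, each firm's FOC gives 122.5 − 10q = 81, so q = 4.15, Q = 4·4.15 = 16.6, and P = 89.3.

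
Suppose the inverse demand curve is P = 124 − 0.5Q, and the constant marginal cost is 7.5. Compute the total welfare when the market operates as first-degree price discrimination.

TS = 13572.25

With perfect price discrimination, output is the efficient level Q = 233 (where demand meets MC), but every buyer pays their willingness to pay: CS = 0 and PS = total surplus.
TS = 13572.25 (equal to competitive TS).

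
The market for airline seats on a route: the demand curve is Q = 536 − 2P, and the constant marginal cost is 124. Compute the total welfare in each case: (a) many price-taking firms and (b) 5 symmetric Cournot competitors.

Inverting demand: P = 268 − 0.5Q.
Under competition P = MC = 124, so Q = (268 − 124)/0.5 = 288.
CS = ½·(268 − 124)·288 = 20736; PS = (124 − 124)·288 = 0; TS = 20736.
With 5 symmetric Cournot firms, each firm's FOC gives 268 − 3q = 124, so q = 48, Q = 5·48 = 240, and P = 148.
CS = ½·(268 − 148)·240 = 14400; PS = (148 − 124)·240 = 5760; TS = 20160.

Competition: TS = 20736; Cournot: TS = 20160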